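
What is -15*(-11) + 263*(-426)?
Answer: -111873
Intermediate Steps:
-15*(-11) + 263*(-426) = 165 - 112038 = -111873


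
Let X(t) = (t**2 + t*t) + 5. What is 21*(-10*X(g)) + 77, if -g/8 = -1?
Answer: -27853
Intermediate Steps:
g = 8 (g = -8*(-1) = 8)
X(t) = 5 + 2*t**2 (X(t) = (t**2 + t**2) + 5 = 2*t**2 + 5 = 5 + 2*t**2)
21*(-10*X(g)) + 77 = 21*(-10*(5 + 2*8**2)) + 77 = 21*(-10*(5 + 2*64)) + 77 = 21*(-10*(5 + 128)) + 77 = 21*(-10*133) + 77 = 21*(-1330) + 77 = -27930 + 77 = -27853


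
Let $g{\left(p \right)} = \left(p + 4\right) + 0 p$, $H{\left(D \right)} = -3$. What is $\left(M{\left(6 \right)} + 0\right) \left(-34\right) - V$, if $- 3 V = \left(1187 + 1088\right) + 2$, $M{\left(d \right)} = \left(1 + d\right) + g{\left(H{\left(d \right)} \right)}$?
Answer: $487$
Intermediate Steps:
$g{\left(p \right)} = 4 + p$ ($g{\left(p \right)} = \left(4 + p\right) + 0 = 4 + p$)
$M{\left(d \right)} = 2 + d$ ($M{\left(d \right)} = \left(1 + d\right) + \left(4 - 3\right) = \left(1 + d\right) + 1 = 2 + d$)
$V = -759$ ($V = - \frac{\left(1187 + 1088\right) + 2}{3} = - \frac{2275 + 2}{3} = \left(- \frac{1}{3}\right) 2277 = -759$)
$\left(M{\left(6 \right)} + 0\right) \left(-34\right) - V = \left(\left(2 + 6\right) + 0\right) \left(-34\right) - -759 = \left(8 + 0\right) \left(-34\right) + 759 = 8 \left(-34\right) + 759 = -272 + 759 = 487$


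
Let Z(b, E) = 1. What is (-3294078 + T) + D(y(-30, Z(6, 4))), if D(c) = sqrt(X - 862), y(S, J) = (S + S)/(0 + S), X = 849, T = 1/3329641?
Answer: -10968097165997/3329641 + I*sqrt(13) ≈ -3.2941e+6 + 3.6056*I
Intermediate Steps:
T = 1/3329641 ≈ 3.0033e-7
y(S, J) = 2 (y(S, J) = (2*S)/S = 2)
D(c) = I*sqrt(13) (D(c) = sqrt(849 - 862) = sqrt(-13) = I*sqrt(13))
(-3294078 + T) + D(y(-30, Z(6, 4))) = (-3294078 + 1/3329641) + I*sqrt(13) = -10968097165997/3329641 + I*sqrt(13)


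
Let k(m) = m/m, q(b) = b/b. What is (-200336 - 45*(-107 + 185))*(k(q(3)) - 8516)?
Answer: 1735748690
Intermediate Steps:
q(b) = 1
k(m) = 1
(-200336 - 45*(-107 + 185))*(k(q(3)) - 8516) = (-200336 - 45*(-107 + 185))*(1 - 8516) = (-200336 - 45*78)*(-8515) = (-200336 - 3510)*(-8515) = -203846*(-8515) = 1735748690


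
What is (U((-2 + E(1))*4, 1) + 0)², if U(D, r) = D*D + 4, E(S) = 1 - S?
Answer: 4624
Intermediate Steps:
U(D, r) = 4 + D² (U(D, r) = D² + 4 = 4 + D²)
(U((-2 + E(1))*4, 1) + 0)² = ((4 + ((-2 + (1 - 1*1))*4)²) + 0)² = ((4 + ((-2 + (1 - 1))*4)²) + 0)² = ((4 + ((-2 + 0)*4)²) + 0)² = ((4 + (-2*4)²) + 0)² = ((4 + (-8)²) + 0)² = ((4 + 64) + 0)² = (68 + 0)² = 68² = 4624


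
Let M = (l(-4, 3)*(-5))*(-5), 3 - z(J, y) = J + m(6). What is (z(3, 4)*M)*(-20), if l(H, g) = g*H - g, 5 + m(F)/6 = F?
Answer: -45000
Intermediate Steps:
m(F) = -30 + 6*F
l(H, g) = -g + H*g (l(H, g) = H*g - g = -g + H*g)
z(J, y) = -3 - J (z(J, y) = 3 - (J + (-30 + 6*6)) = 3 - (J + (-30 + 36)) = 3 - (J + 6) = 3 - (6 + J) = 3 + (-6 - J) = -3 - J)
M = -375 (M = ((3*(-1 - 4))*(-5))*(-5) = ((3*(-5))*(-5))*(-5) = -15*(-5)*(-5) = 75*(-5) = -375)
(z(3, 4)*M)*(-20) = ((-3 - 1*3)*(-375))*(-20) = ((-3 - 3)*(-375))*(-20) = -6*(-375)*(-20) = 2250*(-20) = -45000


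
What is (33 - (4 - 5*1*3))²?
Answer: 1936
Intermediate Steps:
(33 - (4 - 5*1*3))² = (33 - (4 - 5*3))² = (33 - (4 - 15))² = (33 - 1*(-11))² = (33 + 11)² = 44² = 1936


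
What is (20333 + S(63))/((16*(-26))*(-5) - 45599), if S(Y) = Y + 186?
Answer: -20582/43519 ≈ -0.47294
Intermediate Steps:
S(Y) = 186 + Y
(20333 + S(63))/((16*(-26))*(-5) - 45599) = (20333 + (186 + 63))/((16*(-26))*(-5) - 45599) = (20333 + 249)/(-416*(-5) - 45599) = 20582/(2080 - 45599) = 20582/(-43519) = 20582*(-1/43519) = -20582/43519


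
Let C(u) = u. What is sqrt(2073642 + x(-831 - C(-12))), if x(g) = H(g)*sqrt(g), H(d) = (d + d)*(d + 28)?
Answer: sqrt(2073642 + 3886974*I*sqrt(91)) ≈ 4427.8 + 4187.1*I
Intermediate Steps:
H(d) = 2*d*(28 + d) (H(d) = (2*d)*(28 + d) = 2*d*(28 + d))
x(g) = 2*g**(3/2)*(28 + g) (x(g) = (2*g*(28 + g))*sqrt(g) = 2*g**(3/2)*(28 + g))
sqrt(2073642 + x(-831 - C(-12))) = sqrt(2073642 + 2*(-831 - 1*(-12))**(3/2)*(28 + (-831 - 1*(-12)))) = sqrt(2073642 + 2*(-831 + 12)**(3/2)*(28 + (-831 + 12))) = sqrt(2073642 + 2*(-819)**(3/2)*(28 - 819)) = sqrt(2073642 + 2*(-2457*I*sqrt(91))*(-791)) = sqrt(2073642 + 3886974*I*sqrt(91))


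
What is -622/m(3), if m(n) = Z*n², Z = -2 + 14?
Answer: -311/54 ≈ -5.7593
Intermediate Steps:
Z = 12
m(n) = 12*n²
-622/m(3) = -622/(12*3²) = -622/(12*9) = -622/108 = -622*1/108 = -311/54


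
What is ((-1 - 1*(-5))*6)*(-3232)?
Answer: -77568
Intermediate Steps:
((-1 - 1*(-5))*6)*(-3232) = ((-1 + 5)*6)*(-3232) = (4*6)*(-3232) = 24*(-3232) = -77568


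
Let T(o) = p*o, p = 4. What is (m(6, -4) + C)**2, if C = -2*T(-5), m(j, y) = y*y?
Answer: 3136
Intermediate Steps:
T(o) = 4*o
m(j, y) = y**2
C = 40 (C = -8*(-5) = -2*(-20) = 40)
(m(6, -4) + C)**2 = ((-4)**2 + 40)**2 = (16 + 40)**2 = 56**2 = 3136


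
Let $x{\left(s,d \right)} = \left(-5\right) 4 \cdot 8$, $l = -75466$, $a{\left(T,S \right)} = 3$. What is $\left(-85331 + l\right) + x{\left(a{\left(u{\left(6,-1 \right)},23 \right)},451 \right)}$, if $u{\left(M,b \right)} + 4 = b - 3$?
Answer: $-160957$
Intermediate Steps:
$u{\left(M,b \right)} = -7 + b$ ($u{\left(M,b \right)} = -4 + \left(b - 3\right) = -4 + \left(-3 + b\right) = -7 + b$)
$x{\left(s,d \right)} = -160$ ($x{\left(s,d \right)} = \left(-20\right) 8 = -160$)
$\left(-85331 + l\right) + x{\left(a{\left(u{\left(6,-1 \right)},23 \right)},451 \right)} = \left(-85331 - 75466\right) - 160 = -160797 - 160 = -160957$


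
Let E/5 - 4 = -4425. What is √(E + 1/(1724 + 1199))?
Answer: I*√188863547622/2923 ≈ 148.68*I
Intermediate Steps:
E = -22105 (E = 20 + 5*(-4425) = 20 - 22125 = -22105)
√(E + 1/(1724 + 1199)) = √(-22105 + 1/(1724 + 1199)) = √(-22105 + 1/2923) = √(-64612914/2923) = I*√188863547622/2923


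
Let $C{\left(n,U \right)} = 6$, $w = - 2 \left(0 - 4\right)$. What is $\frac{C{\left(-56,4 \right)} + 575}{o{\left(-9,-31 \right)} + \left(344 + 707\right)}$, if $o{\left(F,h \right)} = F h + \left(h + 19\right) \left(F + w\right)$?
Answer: $\frac{581}{1342} \approx 0.43294$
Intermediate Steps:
$w = 8$ ($w = \left(-2\right) \left(-4\right) = 8$)
$o{\left(F,h \right)} = F h + \left(8 + F\right) \left(19 + h\right)$ ($o{\left(F,h \right)} = F h + \left(h + 19\right) \left(F + 8\right) = F h + \left(19 + h\right) \left(8 + F\right) = F h + \left(8 + F\right) \left(19 + h\right)$)
$\frac{C{\left(-56,4 \right)} + 575}{o{\left(-9,-31 \right)} + \left(344 + 707\right)} = \frac{6 + 575}{\left(152 + 8 \left(-31\right) + 19 \left(-9\right) + 2 \left(-9\right) \left(-31\right)\right) + \left(344 + 707\right)} = \frac{581}{\left(152 - 248 - 171 + 558\right) + 1051} = \frac{581}{291 + 1051} = \frac{581}{1342}$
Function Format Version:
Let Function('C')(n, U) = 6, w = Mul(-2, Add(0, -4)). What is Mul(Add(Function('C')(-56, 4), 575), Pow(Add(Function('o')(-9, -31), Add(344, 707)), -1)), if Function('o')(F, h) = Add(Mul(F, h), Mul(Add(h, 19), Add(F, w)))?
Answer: Rational(581, 1342) ≈ 0.43294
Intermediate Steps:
w = 8 (w = Mul(-2, -4) = 8)
Function('o')(F, h) = Add(Mul(F, h), Mul(Add(8, F), Add(19, h))) (Function('o')(F, h) = Add(Mul(F, h), Mul(Add(h, 19), Add(F, 8))) = Add(Mul(F, h), Mul(Add(19, h), Add(8, F))) = Add(Mul(F, h), Mul(Add(8, F), Add(19, h))))
Mul(Add(Function('C')(-56, 4), 575), Pow(Add(Function('o')(-9, -31), Add(344, 707)), -1)) = Mul(Add(6, 575), Pow(Add(Add(152, Mul(8, -31), Mul(19, -9), Mul(2, -9, -31)), Add(344, 707)), -1)) = Mul(581, Pow(Add(Add(152, -248, -171, 558), 1051), -1)) = Mul(581, Pow(Add(291, 1051), -1)) = Mul(581, Pow(1342, -1)) = Mul(581, Rational(1, 1342)) = Rational(581, 1342)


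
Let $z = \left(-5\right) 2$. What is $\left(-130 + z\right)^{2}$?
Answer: $19600$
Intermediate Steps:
$z = -10$
$\left(-130 + z\right)^{2} = \left(-130 - 10\right)^{2} = \left(-140\right)^{2} = 19600$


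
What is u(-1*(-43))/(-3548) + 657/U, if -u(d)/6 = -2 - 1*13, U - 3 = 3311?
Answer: 254097/1469759 ≈ 0.17288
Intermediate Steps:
U = 3314 (U = 3 + 3311 = 3314)
u(d) = 90 (u(d) = -6*(-2 - 1*13) = -6*(-2 - 13) = -6*(-15) = 90)
u(-1*(-43))/(-3548) + 657/U = 90/(-3548) + 657/3314 = 90*(-1/3548) + 657*(1/3314) = -45/1774 + 657/3314 = 254097/1469759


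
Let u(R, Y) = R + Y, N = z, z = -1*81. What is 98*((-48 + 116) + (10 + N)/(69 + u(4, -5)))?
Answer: 223097/34 ≈ 6561.7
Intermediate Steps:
z = -81
N = -81
98*((-48 + 116) + (10 + N)/(69 + u(4, -5))) = 98*((-48 + 116) + (10 - 81)/(69 + (4 - 5))) = 98*(68 - 71/(69 - 1)) = 98*(68 - 71/68) = 98*(4553/68) = 223097/34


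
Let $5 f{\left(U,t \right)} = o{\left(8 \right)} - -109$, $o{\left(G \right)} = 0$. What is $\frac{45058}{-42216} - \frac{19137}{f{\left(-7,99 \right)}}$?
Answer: $- \frac{2022174641}{2300772} \approx -878.91$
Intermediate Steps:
$f{\left(U,t \right)} = \frac{109}{5}$ ($f{\left(U,t \right)} = \frac{0 - -109}{5} = \frac{0 + 109}{5} = \frac{1}{5} \cdot 109 = \frac{109}{5}$)
$\frac{45058}{-42216} - \frac{19137}{f{\left(-7,99 \right)}} = \frac{45058}{-42216} - \frac{19137}{\frac{109}{5}} = 45058 \left(- \frac{1}{42216}\right) - \frac{95685}{109} = - \frac{22529}{21108} - \frac{95685}{109} = - \frac{2022174641}{2300772}$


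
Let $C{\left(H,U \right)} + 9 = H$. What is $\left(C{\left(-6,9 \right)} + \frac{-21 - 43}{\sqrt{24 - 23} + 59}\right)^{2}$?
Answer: $\frac{58081}{225} \approx 258.14$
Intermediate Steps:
$C{\left(H,U \right)} = -9 + H$
$\left(C{\left(-6,9 \right)} + \frac{-21 - 43}{\sqrt{24 - 23} + 59}\right)^{2} = \left(\left(-9 - 6\right) + \frac{-21 - 43}{\sqrt{24 - 23} + 59}\right)^{2} = \left(-15 - \frac{64}{\sqrt{1} + 59}\right)^{2} = \left(-15 - \frac{64}{1 + 59}\right)^{2} = \left(-15 - \frac{64}{60}\right)^{2} = \left(-15 - \frac{16}{15}\right)^{2} = \left(- \frac{241}{15}\right)^{2} = \frac{58081}{225}$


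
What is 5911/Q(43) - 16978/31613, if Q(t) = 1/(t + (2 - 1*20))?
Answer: 4671594097/31613 ≈ 1.4777e+5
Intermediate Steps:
Q(t) = 1/(-18 + t) (Q(t) = 1/(t + (2 - 20)) = 1/(t - 18) = 1/(-18 + t))
5911/Q(43) - 16978/31613 = 5911/(1/(-18 + 43)) - 16978/31613 = 5911/(1/25) - 16978*1/31613 = 5911/(1/25) - 16978/31613 = 5911*25 - 16978/31613 = 147775 - 16978/31613 = 4671594097/31613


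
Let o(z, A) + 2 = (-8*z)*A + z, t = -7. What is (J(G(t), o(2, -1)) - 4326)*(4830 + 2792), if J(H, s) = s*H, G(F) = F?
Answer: -33826436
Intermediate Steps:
o(z, A) = -2 + z - 8*A*z (o(z, A) = -2 + ((-8*z)*A + z) = -2 + (-8*A*z + z) = -2 + (z - 8*A*z) = -2 + z - 8*A*z)
J(H, s) = H*s
(J(G(t), o(2, -1)) - 4326)*(4830 + 2792) = (-7*(-2 + 2 - 8*(-1)*2) - 4326)*(4830 + 2792) = (-7*(-2 + 2 + 16) - 4326)*7622 = (-7*16 - 4326)*7622 = (-112 - 4326)*7622 = -4438*7622 = -33826436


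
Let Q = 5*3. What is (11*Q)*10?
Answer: 1650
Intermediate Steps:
Q = 15
(11*Q)*10 = (11*15)*10 = 165*10 = 1650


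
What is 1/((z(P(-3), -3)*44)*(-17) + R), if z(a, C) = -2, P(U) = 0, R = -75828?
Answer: -1/74332 ≈ -1.3453e-5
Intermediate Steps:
1/((z(P(-3), -3)*44)*(-17) + R) = 1/(-2*44*(-17) - 75828) = 1/(-88*(-17) - 75828) = 1/(1496 - 75828) = 1/(-74332) = -1/74332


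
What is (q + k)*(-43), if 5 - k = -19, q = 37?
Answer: -2623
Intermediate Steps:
k = 24 (k = 5 - 1*(-19) = 5 + 19 = 24)
(q + k)*(-43) = (37 + 24)*(-43) = 61*(-43) = -2623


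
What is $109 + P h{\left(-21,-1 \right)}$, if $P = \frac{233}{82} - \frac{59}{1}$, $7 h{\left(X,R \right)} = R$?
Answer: $\frac{67171}{574} \approx 117.02$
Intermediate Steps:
$h{\left(X,R \right)} = \frac{R}{7}$
$P = - \frac{4605}{82}$ ($P = 233 \cdot \frac{1}{82} - 59 = \frac{233}{82} - 59 = - \frac{4605}{82} \approx -56.159$)
$109 + P h{\left(-21,-1 \right)} = 109 - \frac{4605 \cdot \frac{1}{7} \left(-1\right)}{82} = 109 - - \frac{4605}{574} = 109 + \frac{4605}{574} = \frac{67171}{574}$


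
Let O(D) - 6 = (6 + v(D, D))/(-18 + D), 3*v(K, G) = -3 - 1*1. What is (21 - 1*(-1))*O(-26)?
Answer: 389/3 ≈ 129.67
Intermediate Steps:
v(K, G) = -4/3 (v(K, G) = (-3 - 1*1)/3 = (-3 - 1)/3 = (⅓)*(-4) = -4/3)
O(D) = 6 + 14/(3*(-18 + D)) (O(D) = 6 + (6 - 4/3)/(-18 + D) = 6 + 14/(3*(-18 + D)))
(21 - 1*(-1))*O(-26) = (21 - 1*(-1))*(2*(-155 + 9*(-26))/(3*(-18 - 26))) = (21 + 1)*((⅔)*(-155 - 234)/(-44)) = 22*((⅔)*(-1/44)*(-389)) = 22*(389/66) = 389/3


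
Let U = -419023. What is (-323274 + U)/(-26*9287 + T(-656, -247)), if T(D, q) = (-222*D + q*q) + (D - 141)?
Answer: 742297/35618 ≈ 20.841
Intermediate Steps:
T(D, q) = -141 + q² - 221*D (T(D, q) = (-222*D + q²) + (-141 + D) = (q² - 222*D) + (-141 + D) = -141 + q² - 221*D)
(-323274 + U)/(-26*9287 + T(-656, -247)) = (-323274 - 419023)/(-26*9287 + (-141 + (-247)² - 221*(-656))) = -742297/(-241462 + (-141 + 61009 + 144976)) = -742297/(-241462 + 205844) = -742297/(-35618) = -742297*(-1/35618) = 742297/35618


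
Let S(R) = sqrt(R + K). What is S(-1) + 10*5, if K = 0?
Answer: 50 + I ≈ 50.0 + 1.0*I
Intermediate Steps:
S(R) = sqrt(R) (S(R) = sqrt(R + 0) = sqrt(R))
S(-1) + 10*5 = sqrt(-1) + 10*5 = I + 50 = 50 + I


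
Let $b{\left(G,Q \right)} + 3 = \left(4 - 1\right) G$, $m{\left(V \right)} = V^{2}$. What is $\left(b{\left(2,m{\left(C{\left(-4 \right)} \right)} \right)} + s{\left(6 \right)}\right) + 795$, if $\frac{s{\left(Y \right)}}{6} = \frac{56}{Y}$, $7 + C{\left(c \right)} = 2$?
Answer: $854$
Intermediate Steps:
$C{\left(c \right)} = -5$ ($C{\left(c \right)} = -7 + 2 = -5$)
$s{\left(Y \right)} = \frac{336}{Y}$ ($s{\left(Y \right)} = 6 \frac{56}{Y} = \frac{336}{Y}$)
$b{\left(G,Q \right)} = -3 + 3 G$ ($b{\left(G,Q \right)} = -3 + \left(4 - 1\right) G = -3 + 3 G$)
$\left(b{\left(2,m{\left(C{\left(-4 \right)} \right)} \right)} + s{\left(6 \right)}\right) + 795 = \left(\left(-3 + 3 \cdot 2\right) + \frac{336}{6}\right) + 795 = \left(\left(-3 + 6\right) + 336 \cdot \frac{1}{6}\right) + 795 = \left(3 + 56\right) + 795 = 59 + 795 = 854$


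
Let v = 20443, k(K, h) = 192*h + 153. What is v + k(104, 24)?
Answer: 25204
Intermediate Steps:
k(K, h) = 153 + 192*h
v + k(104, 24) = 20443 + (153 + 192*24) = 20443 + (153 + 4608) = 20443 + 4761 = 25204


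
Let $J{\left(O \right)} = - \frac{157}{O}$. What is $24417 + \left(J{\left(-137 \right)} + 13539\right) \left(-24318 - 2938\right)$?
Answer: $- \frac{50556534871}{137} \approx -3.6903 \cdot 10^{8}$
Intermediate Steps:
$24417 + \left(J{\left(-137 \right)} + 13539\right) \left(-24318 - 2938\right) = 24417 + \left(- \frac{157}{-137} + 13539\right) \left(-24318 - 2938\right) = 24417 + \left(\left(-157\right) \left(- \frac{1}{137}\right) + 13539\right) \left(-27256\right) = 24417 + \left(\frac{157}{137} + 13539\right) \left(-27256\right) = 24417 + \frac{1855000}{137} \left(-27256\right) = 24417 - \frac{50559880000}{137} = - \frac{50556534871}{137}$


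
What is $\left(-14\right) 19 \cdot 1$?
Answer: $-266$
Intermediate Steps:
$\left(-14\right) 19 \cdot 1 = \left(-266\right) 1 = -266$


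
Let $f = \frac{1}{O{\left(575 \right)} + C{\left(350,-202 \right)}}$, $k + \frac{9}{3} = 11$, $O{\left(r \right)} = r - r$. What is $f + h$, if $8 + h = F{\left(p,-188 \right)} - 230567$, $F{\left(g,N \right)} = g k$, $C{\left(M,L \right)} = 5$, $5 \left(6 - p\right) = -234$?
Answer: $- \frac{1150762}{5} \approx -2.3015 \cdot 10^{5}$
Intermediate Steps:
$O{\left(r \right)} = 0$
$p = \frac{264}{5}$ ($p = 6 - - \frac{234}{5} = 6 + \frac{234}{5} = \frac{264}{5} \approx 52.8$)
$k = 8$ ($k = -3 + 11 = 8$)
$F{\left(g,N \right)} = 8 g$ ($F{\left(g,N \right)} = g 8 = 8 g$)
$h = - \frac{1150763}{5}$ ($h = -8 + \left(8 \cdot \frac{264}{5} - 230567\right) = -8 + \left(\frac{2112}{5} - 230567\right) = -8 - \frac{1150723}{5} = - \frac{1150763}{5} \approx -2.3015 \cdot 10^{5}$)
$f = \frac{1}{5}$ ($f = \frac{1}{0 + 5} = \frac{1}{5} \approx 0.2$)
$f + h = \frac{1}{5} - \frac{1150763}{5} = - \frac{1150762}{5}$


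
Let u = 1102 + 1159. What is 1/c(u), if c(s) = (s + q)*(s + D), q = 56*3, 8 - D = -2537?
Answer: 1/11673774 ≈ 8.5662e-8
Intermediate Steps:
D = 2545 (D = 8 - 1*(-2537) = 8 + 2537 = 2545)
q = 168
u = 2261
c(s) = (168 + s)*(2545 + s) (c(s) = (s + 168)*(s + 2545) = (168 + s)*(2545 + s))
1/c(u) = 1/(427560 + 2261² + 2713*2261) = 1/(427560 + 5112121 + 6134093) = 1/11673774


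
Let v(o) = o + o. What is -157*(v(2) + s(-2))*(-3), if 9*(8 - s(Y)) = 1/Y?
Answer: 34069/6 ≈ 5678.2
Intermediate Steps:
s(Y) = 8 - 1/(9*Y)
v(o) = 2*o
-157*(v(2) + s(-2))*(-3) = -157*(2*2 + (8 - 1/9/(-2)))*(-3) = -157*(4 + (8 - 1/9*(-1/2)))*(-3) = -157*(4 + (8 + 1/18))*(-3) = -157*(4 + 145/18)*(-3) = -34069*(-3)/18 = -157*(-217/6) = 34069/6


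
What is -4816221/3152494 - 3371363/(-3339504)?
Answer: -2727793832531/5263883161488 ≈ -0.51821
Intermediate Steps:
-4816221/3152494 - 3371363/(-3339504) = -4816221*1/3152494 - 3371363*(-1/3339504) = -4816221/3152494 + 3371363/3339504 = -2727793832531/5263883161488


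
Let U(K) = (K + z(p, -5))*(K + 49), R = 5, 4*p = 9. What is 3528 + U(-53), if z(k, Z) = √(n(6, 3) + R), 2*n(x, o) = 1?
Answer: 3740 - 2*√22 ≈ 3730.6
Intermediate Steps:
p = 9/4 (p = (¼)*9 = 9/4 ≈ 2.2500)
n(x, o) = ½ (n(x, o) = (½)*1 = ½)
z(k, Z) = √22/2 (z(k, Z) = √(½ + 5) = √(11/2) = √22/2)
U(K) = (49 + K)*(K + √22/2) (U(K) = (K + √22/2)*(K + 49) = (K + √22/2)*(49 + K) = (49 + K)*(K + √22/2))
3528 + U(-53) = 3528 + ((-53)² + 49*(-53) + 49*√22/2 + (½)*(-53)*√22) = 3528 + (2809 - 2597 + 49*√22/2 - 53*√22/2) = 3528 + (212 - 2*√22) = 3740 - 2*√22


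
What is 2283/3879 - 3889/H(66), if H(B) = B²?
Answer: -571187/1877436 ≈ -0.30424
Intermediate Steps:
2283/3879 - 3889/H(66) = 2283/3879 - 3889/(66²) = 2283*(1/3879) - 3889/4356 = 761/1293 - 3889*1/4356 = 761/1293 - 3889/4356 = -571187/1877436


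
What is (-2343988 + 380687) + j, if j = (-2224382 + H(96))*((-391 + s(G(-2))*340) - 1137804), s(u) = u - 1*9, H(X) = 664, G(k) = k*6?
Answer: 2546900092229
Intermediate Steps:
G(k) = 6*k
s(u) = -9 + u (s(u) = u - 9 = -9 + u)
j = 2546902055530 (j = (-2224382 + 664)*((-391 + (-9 + 6*(-2))*340) - 1137804) = -2223718*((-391 + (-9 - 12)*340) - 1137804) = -2223718*((-391 - 21*340) - 1137804) = -2223718*((-391 - 7140) - 1137804) = -2223718*(-7531 - 1137804) = -2223718*(-1145335) = 2546902055530)
(-2343988 + 380687) + j = (-2343988 + 380687) + 2546902055530 = -1963301 + 2546902055530 = 2546900092229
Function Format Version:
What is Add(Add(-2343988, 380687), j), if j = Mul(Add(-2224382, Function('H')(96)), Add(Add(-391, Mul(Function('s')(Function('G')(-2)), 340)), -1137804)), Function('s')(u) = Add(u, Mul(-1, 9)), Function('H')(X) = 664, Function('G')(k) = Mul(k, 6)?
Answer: 2546900092229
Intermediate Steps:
Function('G')(k) = Mul(6, k)
Function('s')(u) = Add(-9, u) (Function('s')(u) = Add(u, -9) = Add(-9, u))
j = 2546902055530 (j = Mul(Add(-2224382, 664), Add(Add(-391, Mul(Add(-9, Mul(6, -2)), 340)), -1137804)) = Mul(-2223718, Add(Add(-391, Mul(Add(-9, -12), 340)), -1137804)) = Mul(-2223718, Add(Add(-391, Mul(-21, 340)), -1137804)) = Mul(-2223718, Add(Add(-391, -7140), -1137804)) = Mul(-2223718, Add(-7531, -1137804)) = Mul(-2223718, -1145335) = 2546902055530)
Add(Add(-2343988, 380687), j) = Add(Add(-2343988, 380687), 2546902055530) = Add(-1963301, 2546902055530) = 2546900092229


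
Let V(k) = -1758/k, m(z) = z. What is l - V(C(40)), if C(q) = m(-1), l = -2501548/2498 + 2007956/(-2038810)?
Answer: -3514649611502/1273236845 ≈ -2760.4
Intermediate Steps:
l = -1276299237992/1273236845 (l = -2501548*1/2498 + 2007956*(-1/2038810) = -1250774/1249 - 1003978/1019405 = -1276299237992/1273236845 ≈ -1002.4)
C(q) = -1
l - V(C(40)) = -1276299237992/1273236845 - (-1758)/(-1) = -1276299237992/1273236845 - (-1758)*(-1) = -1276299237992/1273236845 - 1*1758 = -1276299237992/1273236845 - 1758 = -3514649611502/1273236845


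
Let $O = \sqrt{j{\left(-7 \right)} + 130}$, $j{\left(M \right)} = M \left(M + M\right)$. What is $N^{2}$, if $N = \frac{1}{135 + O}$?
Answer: $\frac{6151}{107964003} - \frac{60 \sqrt{57}}{35988001} \approx 4.4385 \cdot 10^{-5}$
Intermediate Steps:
$j{\left(M \right)} = 2 M^{2}$ ($j{\left(M \right)} = M 2 M = 2 M^{2}$)
$O = 2 \sqrt{57}$ ($O = \sqrt{2 \left(-7\right)^{2} + 130} = \sqrt{2 \cdot 49 + 130} = \sqrt{98 + 130} = \sqrt{228} = 2 \sqrt{57} \approx 15.1$)
$N = \frac{1}{135 + 2 \sqrt{57}} \approx 0.0066622$
$N^{2} = \left(\frac{45}{5999} - \frac{2 \sqrt{57}}{17997}\right)^{2}$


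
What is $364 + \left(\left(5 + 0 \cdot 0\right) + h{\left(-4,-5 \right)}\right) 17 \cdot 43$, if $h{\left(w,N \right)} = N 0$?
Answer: $4019$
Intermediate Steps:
$h{\left(w,N \right)} = 0$
$364 + \left(\left(5 + 0 \cdot 0\right) + h{\left(-4,-5 \right)}\right) 17 \cdot 43 = 364 + \left(\left(5 + 0 \cdot 0\right) + 0\right) 17 \cdot 43 = 364 + \left(\left(5 + 0\right) + 0\right) 17 \cdot 43 = 364 + \left(5 + 0\right) 17 \cdot 43 = 364 + 5 \cdot 17 \cdot 43 = 364 + 85 \cdot 43 = 364 + 3655 = 4019$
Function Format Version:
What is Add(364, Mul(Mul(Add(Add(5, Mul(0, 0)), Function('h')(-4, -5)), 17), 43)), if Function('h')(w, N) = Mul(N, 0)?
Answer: 4019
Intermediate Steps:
Function('h')(w, N) = 0
Add(364, Mul(Mul(Add(Add(5, Mul(0, 0)), Function('h')(-4, -5)), 17), 43)) = Add(364, Mul(Mul(Add(Add(5, Mul(0, 0)), 0), 17), 43)) = Add(364, Mul(Mul(Add(Add(5, 0), 0), 17), 43)) = Add(364, Mul(Mul(Add(5, 0), 17), 43)) = Add(364, Mul(Mul(5, 17), 43)) = Add(364, Mul(85, 43)) = Add(364, 3655) = 4019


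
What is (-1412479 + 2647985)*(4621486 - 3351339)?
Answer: 1569274239382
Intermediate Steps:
(-1412479 + 2647985)*(4621486 - 3351339) = 1235506*1270147 = 1569274239382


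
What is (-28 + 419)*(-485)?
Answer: -189635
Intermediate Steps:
(-28 + 419)*(-485) = 391*(-485) = -189635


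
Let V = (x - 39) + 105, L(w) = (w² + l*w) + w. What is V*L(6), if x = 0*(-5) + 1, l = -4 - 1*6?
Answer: -1206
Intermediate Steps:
l = -10 (l = -4 - 6 = -10)
x = 1 (x = 0 + 1 = 1)
L(w) = w² - 9*w (L(w) = (w² - 10*w) + w = w² - 9*w)
V = 67 (V = (1 - 39) + 105 = -38 + 105 = 67)
V*L(6) = 67*(6*(-9 + 6)) = 67*(6*(-3)) = 67*(-18) = -1206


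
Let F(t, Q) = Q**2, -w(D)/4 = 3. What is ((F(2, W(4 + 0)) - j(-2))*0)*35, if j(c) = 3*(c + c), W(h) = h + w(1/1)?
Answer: 0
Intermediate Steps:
w(D) = -12 (w(D) = -4*3 = -12)
W(h) = -12 + h (W(h) = h - 12 = -12 + h)
j(c) = 6*c (j(c) = 3*(2*c) = 6*c)
((F(2, W(4 + 0)) - j(-2))*0)*35 = (((-12 + (4 + 0))**2 - 6*(-2))*0)*35 = (((-12 + 4)**2 - 1*(-12))*0)*35 = (((-8)**2 + 12)*0)*35 = ((64 + 12)*0)*35 = (76*0)*35 = 0*35 = 0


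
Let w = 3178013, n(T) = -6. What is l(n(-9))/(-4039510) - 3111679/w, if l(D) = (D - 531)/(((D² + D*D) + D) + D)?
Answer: -251392599881473/256752305872600 ≈ -0.97913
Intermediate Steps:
l(D) = (-531 + D)/(2*D + 2*D²) (l(D) = (-531 + D)/(((D² + D²) + D) + D) = (-531 + D)/((2*D² + D) + D) = (-531 + D)/((D + 2*D²) + D) = (-531 + D)/(2*D + 2*D²))
l(n(-9))/(-4039510) - 3111679/w = ((½)*(-531 - 6)/(-6*(1 - 6)))/(-4039510) - 3111679/3178013 = ((½)*(-⅙)*(-537)/(-5))*(-1/4039510) - 3111679*1/3178013 = ((½)*(-⅙)*(-⅕)*(-537))*(-1/4039510) - 3111679/3178013 = -179/20*(-1/4039510) - 3111679/3178013 = 179/80790200 - 3111679/3178013 = -251392599881473/256752305872600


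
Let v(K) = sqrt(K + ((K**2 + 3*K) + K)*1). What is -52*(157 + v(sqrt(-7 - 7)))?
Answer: -8164 - 52*14**(1/4)*sqrt(-sqrt(14) + 5*I) ≈ -8276.5 - 224.77*I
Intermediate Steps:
v(K) = sqrt(K**2 + 5*K) (v(K) = sqrt(K + (K**2 + 4*K)*1) = sqrt(K + (K**2 + 4*K)) = sqrt(K**2 + 5*K))
-52*(157 + v(sqrt(-7 - 7))) = -52*(157 + sqrt(sqrt(-7 - 7)*(5 + sqrt(-7 - 7)))) = -52*(157 + sqrt(sqrt(-14)*(5 + sqrt(-14)))) = -52*(157 + sqrt((I*sqrt(14))*(5 + I*sqrt(14)))) = -52*(157 + sqrt(I*sqrt(14)*(5 + I*sqrt(14)))) = -52*(157 + 14**(1/4)*sqrt(I*(5 + I*sqrt(14)))) = -8164 - 52*14**(1/4)*sqrt(I*(5 + I*sqrt(14)))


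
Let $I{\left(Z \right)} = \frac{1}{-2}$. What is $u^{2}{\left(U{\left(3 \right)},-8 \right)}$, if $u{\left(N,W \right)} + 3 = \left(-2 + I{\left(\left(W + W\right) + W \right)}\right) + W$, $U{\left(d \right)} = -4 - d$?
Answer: $\frac{729}{4} \approx 182.25$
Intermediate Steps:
$I{\left(Z \right)} = - \frac{1}{2}$
$u{\left(N,W \right)} = - \frac{11}{2} + W$ ($u{\left(N,W \right)} = -3 + \left(\left(-2 - \frac{1}{2}\right) + W\right) = -3 + \left(- \frac{5}{2} + W\right) = - \frac{11}{2} + W$)
$u^{2}{\left(U{\left(3 \right)},-8 \right)} = \left(- \frac{11}{2} - 8\right)^{2} = \left(- \frac{27}{2}\right)^{2} = \frac{729}{4}$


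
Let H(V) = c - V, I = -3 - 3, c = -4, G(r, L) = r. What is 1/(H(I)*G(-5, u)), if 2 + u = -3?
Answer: -1/10 ≈ -0.10000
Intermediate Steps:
u = -5 (u = -2 - 3 = -5)
I = -6
H(V) = -4 - V
1/(H(I)*G(-5, u)) = 1/((-4 - 1*(-6))*(-5)) = 1/((-4 + 6)*(-5)) = 1/(2*(-5)) = 1/(-10) = -1/10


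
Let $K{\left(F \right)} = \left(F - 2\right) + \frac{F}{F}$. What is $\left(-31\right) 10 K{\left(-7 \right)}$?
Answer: $2480$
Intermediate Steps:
$K{\left(F \right)} = -1 + F$ ($K{\left(F \right)} = \left(-2 + F\right) + 1 = -1 + F$)
$\left(-31\right) 10 K{\left(-7 \right)} = \left(-31\right) 10 \left(-1 - 7\right) = \left(-310\right) \left(-8\right) = 2480$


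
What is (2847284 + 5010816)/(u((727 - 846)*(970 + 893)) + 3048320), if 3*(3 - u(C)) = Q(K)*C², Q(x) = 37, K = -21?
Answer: -1964525/151543713997 ≈ -1.2963e-5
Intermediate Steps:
u(C) = 3 - 37*C²/3
(2847284 + 5010816)/(u((727 - 846)*(970 + 893)) + 3048320) = (2847284 + 5010816)/((3 - 37*(727 - 846)²*(970 + 893)²/3) + 3048320) = 7858100/((3 - 37*(-119*1863)²/3) + 3048320) = 7858100/((3 - 37/3*(-221697)²) + 3048320) = 7858100/((3 - 37/3*49149559809) + 3048320) = 7858100/((3 - 606177904311) + 3048320) = 7858100/(-606177904308 + 3048320) = 7858100/(-606174855988) = 7858100*(-1/606174855988) = -1964525/151543713997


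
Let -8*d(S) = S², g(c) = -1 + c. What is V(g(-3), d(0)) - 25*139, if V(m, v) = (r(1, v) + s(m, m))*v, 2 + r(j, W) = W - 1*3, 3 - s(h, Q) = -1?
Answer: -3475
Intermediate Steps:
s(h, Q) = 4 (s(h, Q) = 3 - 1*(-1) = 3 + 1 = 4)
r(j, W) = -5 + W (r(j, W) = -2 + (W - 1*3) = -2 + (W - 3) = -2 + (-3 + W) = -5 + W)
d(S) = -S²/8
V(m, v) = v*(-1 + v) (V(m, v) = ((-5 + v) + 4)*v = (-1 + v)*v = v*(-1 + v))
V(g(-3), d(0)) - 25*139 = (-⅛*0²)*(-1 - ⅛*0²) - 25*139 = (-⅛*0)*(-1 - ⅛*0) - 3475 = 0*(-1 + 0) - 3475 = 0*(-1) - 3475 = 0 - 3475 = -3475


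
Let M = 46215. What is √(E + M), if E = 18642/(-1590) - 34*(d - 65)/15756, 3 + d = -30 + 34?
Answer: 2*√12585711759798255/1043835 ≈ 214.95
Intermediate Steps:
d = 1 (d = -3 + (-30 + 34) = -3 + 4 = 1)
E = -12094313/1043835 (E = 18642/(-1590) - 34*(1 - 65)/15756 = 18642*(-1/1590) - 34*(-64)*(1/15756) = -3107/265 + 2176*(1/15756) = -3107/265 + 544/3939 = -12094313/1043835 ≈ -11.586)
√(E + M) = √(-12094313/1043835 + 46215) = √(48228740212/1043835) = 2*√12585711759798255/1043835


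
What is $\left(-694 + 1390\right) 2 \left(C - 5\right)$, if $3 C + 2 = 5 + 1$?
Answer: $-5104$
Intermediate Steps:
$C = \frac{4}{3}$ ($C = - \frac{2}{3} + \frac{5 + 1}{3} = - \frac{2}{3} + \frac{1}{3} \cdot 6 = - \frac{2}{3} + 2 = \frac{4}{3} \approx 1.3333$)
$\left(-694 + 1390\right) 2 \left(C - 5\right) = \left(-694 + 1390\right) 2 \left(\frac{4}{3} - 5\right) = 696 \cdot 2 \left(- \frac{11}{3}\right) = 696 \left(- \frac{22}{3}\right) = -5104$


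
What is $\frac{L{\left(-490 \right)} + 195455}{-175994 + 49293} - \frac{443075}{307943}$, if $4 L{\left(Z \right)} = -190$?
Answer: $- \frac{232624834695}{78033372086} \approx -2.9811$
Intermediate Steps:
$L{\left(Z \right)} = - \frac{95}{2}$ ($L{\left(Z \right)} = \frac{1}{4} \left(-190\right) = - \frac{95}{2}$)
$\frac{L{\left(-490 \right)} + 195455}{-175994 + 49293} - \frac{443075}{307943} = \frac{- \frac{95}{2} + 195455}{-175994 + 49293} - \frac{443075}{307943} = \frac{390815}{2 \left(-126701\right)} - \frac{443075}{307943} = \frac{390815}{2} \left(- \frac{1}{126701}\right) - \frac{443075}{307943} = - \frac{390815}{253402} - \frac{443075}{307943} = - \frac{232624834695}{78033372086}$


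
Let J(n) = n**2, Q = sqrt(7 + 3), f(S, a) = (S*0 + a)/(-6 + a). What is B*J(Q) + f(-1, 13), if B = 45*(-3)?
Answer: -9437/7 ≈ -1348.1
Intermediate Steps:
B = -135
f(S, a) = a/(-6 + a) (f(S, a) = (0 + a)/(-6 + a) = a/(-6 + a))
Q = sqrt(10) ≈ 3.1623
B*J(Q) + f(-1, 13) = -135*(sqrt(10))**2 + 13/(-6 + 13) = -135*10 + 13/7 = -1350 + 13*(1/7) = -1350 + 13/7 = -9437/7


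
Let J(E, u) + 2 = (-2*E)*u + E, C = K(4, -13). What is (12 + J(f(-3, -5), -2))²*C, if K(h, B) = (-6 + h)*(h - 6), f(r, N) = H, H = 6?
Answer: 6400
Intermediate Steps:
f(r, N) = 6
K(h, B) = (-6 + h)² (K(h, B) = (-6 + h)*(-6 + h) = (-6 + h)²)
C = 4 (C = (-6 + 4)² = (-2)² = 4)
J(E, u) = -2 + E - 2*E*u (J(E, u) = -2 + ((-2*E)*u + E) = -2 + (-2*E*u + E) = -2 + (E - 2*E*u) = -2 + E - 2*E*u)
(12 + J(f(-3, -5), -2))²*C = (12 + (-2 + 6 - 2*6*(-2)))²*4 = (12 + (-2 + 6 + 24))²*4 = (12 + 28)²*4 = 40²*4 = 1600*4 = 6400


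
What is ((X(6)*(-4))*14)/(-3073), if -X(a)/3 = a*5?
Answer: -720/439 ≈ -1.6401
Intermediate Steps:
X(a) = -15*a (X(a) = -3*a*5 = -15*a)
((X(6)*(-4))*14)/(-3073) = ((-15*6*(-4))*14)/(-3073) = (-90*(-4)*14)*(-1/3073) = (360*14)*(-1/3073) = 5040*(-1/3073) = -720/439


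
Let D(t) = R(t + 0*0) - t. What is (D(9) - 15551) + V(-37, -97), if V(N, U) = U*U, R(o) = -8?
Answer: -6159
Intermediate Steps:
V(N, U) = U**2
D(t) = -8 - t
(D(9) - 15551) + V(-37, -97) = ((-8 - 1*9) - 15551) + (-97)**2 = ((-8 - 9) - 15551) + 9409 = (-17 - 15551) + 9409 = -15568 + 9409 = -6159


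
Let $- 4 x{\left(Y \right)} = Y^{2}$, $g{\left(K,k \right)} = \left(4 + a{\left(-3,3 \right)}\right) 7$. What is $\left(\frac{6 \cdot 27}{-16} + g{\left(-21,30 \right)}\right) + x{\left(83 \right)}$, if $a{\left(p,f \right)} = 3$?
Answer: $- \frac{13467}{8} \approx -1683.4$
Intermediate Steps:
$g{\left(K,k \right)} = 49$ ($g{\left(K,k \right)} = \left(4 + 3\right) 7 = 7 \cdot 7 = 49$)
$x{\left(Y \right)} = - \frac{Y^{2}}{4}$
$\left(\frac{6 \cdot 27}{-16} + g{\left(-21,30 \right)}\right) + x{\left(83 \right)} = \left(\frac{6 \cdot 27}{-16} + 49\right) - \frac{83^{2}}{4} = \left(162 \left(- \frac{1}{16}\right) + 49\right) - \frac{6889}{4} = \left(- \frac{81}{8} + 49\right) - \frac{6889}{4} = \frac{311}{8} - \frac{6889}{4} = - \frac{13467}{8}$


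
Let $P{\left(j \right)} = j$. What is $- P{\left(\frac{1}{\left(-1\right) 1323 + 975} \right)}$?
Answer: $\frac{1}{348} \approx 0.0028736$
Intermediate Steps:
$- P{\left(\frac{1}{\left(-1\right) 1323 + 975} \right)} = - \frac{1}{\left(-1\right) 1323 + 975} = - \frac{1}{-1323 + 975} = - \frac{1}{-348} = \left(-1\right) \left(- \frac{1}{348}\right) = \frac{1}{348}$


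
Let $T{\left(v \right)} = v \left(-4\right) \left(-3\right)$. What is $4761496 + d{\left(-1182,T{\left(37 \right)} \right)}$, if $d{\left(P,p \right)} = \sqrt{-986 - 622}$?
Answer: $4761496 + 2 i \sqrt{402} \approx 4.7615 \cdot 10^{6} + 40.1 i$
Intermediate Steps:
$T{\left(v \right)} = 12 v$ ($T{\left(v \right)} = - 4 v \left(-3\right) = 12 v$)
$d{\left(P,p \right)} = 2 i \sqrt{402}$ ($d{\left(P,p \right)} = \sqrt{-1608} = 2 i \sqrt{402}$)
$4761496 + d{\left(-1182,T{\left(37 \right)} \right)} = 4761496 + 2 i \sqrt{402}$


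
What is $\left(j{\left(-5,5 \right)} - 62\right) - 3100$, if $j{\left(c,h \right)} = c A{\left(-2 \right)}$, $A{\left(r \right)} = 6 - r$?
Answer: $-3202$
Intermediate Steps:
$j{\left(c,h \right)} = 8 c$ ($j{\left(c,h \right)} = c \left(6 - -2\right) = c \left(6 + 2\right) = c 8 = 8 c$)
$\left(j{\left(-5,5 \right)} - 62\right) - 3100 = \left(8 \left(-5\right) - 62\right) - 3100 = \left(-40 - 62\right) - 3100 = -102 - 3100 = -3202$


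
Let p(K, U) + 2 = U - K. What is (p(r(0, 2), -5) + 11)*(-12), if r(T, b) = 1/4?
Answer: -45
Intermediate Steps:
r(T, b) = ¼
p(K, U) = -2 + U - K (p(K, U) = -2 + (U - K) = -2 + U - K)
(p(r(0, 2), -5) + 11)*(-12) = ((-2 - 5 - 1*¼) + 11)*(-12) = ((-2 - 5 - ¼) + 11)*(-12) = (-29/4 + 11)*(-12) = (15/4)*(-12) = -45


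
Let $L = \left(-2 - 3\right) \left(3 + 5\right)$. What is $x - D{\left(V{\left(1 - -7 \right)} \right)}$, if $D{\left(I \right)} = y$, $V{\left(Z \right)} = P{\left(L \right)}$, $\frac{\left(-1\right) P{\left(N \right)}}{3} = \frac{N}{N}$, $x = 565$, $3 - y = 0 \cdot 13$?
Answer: $562$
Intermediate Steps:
$y = 3$ ($y = 3 - 0 \cdot 13 = 3 - 0 = 3 + 0 = 3$)
$L = -40$ ($L = \left(-5\right) 8 = -40$)
$P{\left(N \right)} = -3$ ($P{\left(N \right)} = - 3 \frac{N}{N} = \left(-3\right) 1 = -3$)
$V{\left(Z \right)} = -3$
$D{\left(I \right)} = 3$
$x - D{\left(V{\left(1 - -7 \right)} \right)} = 565 - 3 = 562$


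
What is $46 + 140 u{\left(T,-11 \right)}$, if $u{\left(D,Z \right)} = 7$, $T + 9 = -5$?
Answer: $1026$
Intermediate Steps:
$T = -14$ ($T = -9 - 5 = -14$)
$46 + 140 u{\left(T,-11 \right)} = 46 + 140 \cdot 7 = 46 + 980 = 1026$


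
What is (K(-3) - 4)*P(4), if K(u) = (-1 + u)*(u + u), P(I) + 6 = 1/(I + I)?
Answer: -235/2 ≈ -117.50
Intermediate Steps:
P(I) = -6 + 1/(2*I) (P(I) = -6 + 1/(I + I) = -6 + 1/(2*I))
K(u) = 2*u*(-1 + u) (K(u) = (-1 + u)*(2*u) = 2*u*(-1 + u))
(K(-3) - 4)*P(4) = (2*(-3)*(-1 - 3) - 4)*(-6 + (½)/4) = (2*(-3)*(-4) - 4)*(-6 + (½)*(¼)) = (24 - 4)*(-6 + ⅛) = 20*(-47/8) = -235/2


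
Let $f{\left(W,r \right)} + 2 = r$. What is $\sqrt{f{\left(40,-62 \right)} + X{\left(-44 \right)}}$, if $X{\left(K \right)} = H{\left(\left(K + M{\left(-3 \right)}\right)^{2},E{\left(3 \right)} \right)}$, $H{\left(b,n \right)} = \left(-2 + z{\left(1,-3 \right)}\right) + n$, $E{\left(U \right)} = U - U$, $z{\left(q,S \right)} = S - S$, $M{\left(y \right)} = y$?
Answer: $i \sqrt{66} \approx 8.124 i$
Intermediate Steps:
$z{\left(q,S \right)} = 0$
$f{\left(W,r \right)} = -2 + r$
$E{\left(U \right)} = 0$
$H{\left(b,n \right)} = -2 + n$ ($H{\left(b,n \right)} = \left(-2 + 0\right) + n = -2 + n$)
$X{\left(K \right)} = -2$ ($X{\left(K \right)} = -2 + 0 = -2$)
$\sqrt{f{\left(40,-62 \right)} + X{\left(-44 \right)}} = \sqrt{\left(-2 - 62\right) - 2} = \sqrt{-64 - 2} = \sqrt{-66} = i \sqrt{66}$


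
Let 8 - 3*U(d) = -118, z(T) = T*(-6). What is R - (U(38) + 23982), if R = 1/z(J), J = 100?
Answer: -14414401/600 ≈ -24024.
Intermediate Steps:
z(T) = -6*T
U(d) = 42 (U(d) = 8/3 - ⅓*(-118) = 8/3 + 118/3 = 42)
R = -1/600 (R = 1/(-6*100) = 1/(-600) = -1/600 ≈ -0.0016667)
R - (U(38) + 23982) = -1/600 - (42 + 23982) = -1/600 - 1*24024 = -1/600 - 24024 = -14414401/600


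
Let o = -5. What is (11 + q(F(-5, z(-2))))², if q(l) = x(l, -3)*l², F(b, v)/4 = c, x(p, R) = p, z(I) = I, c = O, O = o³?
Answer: 15624997250000121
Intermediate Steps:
O = -125 (O = (-5)³ = -125)
c = -125
F(b, v) = -500 (F(b, v) = 4*(-125) = -500)
q(l) = l³ (q(l) = l*l² = l³)
(11 + q(F(-5, z(-2))))² = (11 + (-500)³)² = (11 - 125000000)² = (-124999989)² = 15624997250000121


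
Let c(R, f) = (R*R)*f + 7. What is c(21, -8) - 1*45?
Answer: -3566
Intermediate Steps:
c(R, f) = 7 + f*R**2 (c(R, f) = R**2*f + 7 = f*R**2 + 7 = 7 + f*R**2)
c(21, -8) - 1*45 = (7 - 8*21**2) - 1*45 = (7 - 8*441) - 45 = (7 - 3528) - 45 = -3521 - 45 = -3566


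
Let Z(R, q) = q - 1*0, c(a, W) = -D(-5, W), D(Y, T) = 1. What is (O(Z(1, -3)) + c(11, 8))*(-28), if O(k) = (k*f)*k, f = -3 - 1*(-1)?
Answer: 532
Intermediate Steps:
f = -2 (f = -3 + 1 = -2)
c(a, W) = -1 (c(a, W) = -1*1 = -1)
Z(R, q) = q (Z(R, q) = q + 0 = q)
O(k) = -2*k² (O(k) = (k*(-2))*k = (-2*k)*k = -2*k²)
(O(Z(1, -3)) + c(11, 8))*(-28) = (-2*(-3)² - 1)*(-28) = (-2*9 - 1)*(-28) = (-18 - 1)*(-28) = -19*(-28) = 532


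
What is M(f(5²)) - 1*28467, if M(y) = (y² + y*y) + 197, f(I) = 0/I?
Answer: -28270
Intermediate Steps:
f(I) = 0
M(y) = 197 + 2*y² (M(y) = (y² + y²) + 197 = 2*y² + 197 = 197 + 2*y²)
M(f(5²)) - 1*28467 = (197 + 2*0²) - 1*28467 = (197 + 2*0) - 28467 = (197 + 0) - 28467 = 197 - 28467 = -28270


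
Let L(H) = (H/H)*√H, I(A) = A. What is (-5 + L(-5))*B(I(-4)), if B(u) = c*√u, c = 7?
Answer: 14*I*(-5 + I*√5) ≈ -31.305 - 70.0*I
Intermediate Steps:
B(u) = 7*√u
L(H) = √H (L(H) = 1*√H = √H)
(-5 + L(-5))*B(I(-4)) = (-5 + √(-5))*(7*√(-4)) = (-5 + I*√5)*(7*(2*I)) = (-5 + I*√5)*(14*I) = 14*I*(-5 + I*√5)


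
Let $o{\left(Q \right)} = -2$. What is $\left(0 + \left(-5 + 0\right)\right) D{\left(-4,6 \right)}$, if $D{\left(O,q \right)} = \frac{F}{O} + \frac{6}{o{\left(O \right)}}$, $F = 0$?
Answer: $15$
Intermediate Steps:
$D{\left(O,q \right)} = -3$ ($D{\left(O,q \right)} = \frac{0}{O} + \frac{6}{-2} = 0 + 6 \left(- \frac{1}{2}\right) = 0 - 3 = -3$)
$\left(0 + \left(-5 + 0\right)\right) D{\left(-4,6 \right)} = \left(0 + \left(-5 + 0\right)\right) \left(-3\right) = \left(0 - 5\right) \left(-3\right) = \left(-5\right) \left(-3\right) = 15$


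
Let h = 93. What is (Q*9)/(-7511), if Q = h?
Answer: -837/7511 ≈ -0.11144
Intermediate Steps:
Q = 93
(Q*9)/(-7511) = (93*9)/(-7511) = 837*(-1/7511) = -837/7511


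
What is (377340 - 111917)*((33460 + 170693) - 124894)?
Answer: 21037161557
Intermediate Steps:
(377340 - 111917)*((33460 + 170693) - 124894) = 265423*(204153 - 124894) = 265423*79259 = 21037161557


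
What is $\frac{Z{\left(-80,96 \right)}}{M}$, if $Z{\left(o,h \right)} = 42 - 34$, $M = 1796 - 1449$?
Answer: $\frac{8}{347} \approx 0.023055$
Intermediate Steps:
$M = 347$ ($M = 1796 - 1449 = 347$)
$Z{\left(o,h \right)} = 8$
$\frac{Z{\left(-80,96 \right)}}{M} = \frac{8}{347}$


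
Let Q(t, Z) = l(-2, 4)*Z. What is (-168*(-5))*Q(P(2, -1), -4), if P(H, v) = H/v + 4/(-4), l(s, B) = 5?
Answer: -16800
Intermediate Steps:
P(H, v) = -1 + H/v (P(H, v) = H/v + 4*(-¼) = H/v - 1 = -1 + H/v)
Q(t, Z) = 5*Z
(-168*(-5))*Q(P(2, -1), -4) = (-168*(-5))*(5*(-4)) = -14*(-60)*(-20) = 840*(-20) = -16800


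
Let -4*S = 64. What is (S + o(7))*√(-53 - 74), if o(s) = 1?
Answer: -15*I*√127 ≈ -169.04*I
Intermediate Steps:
S = -16 (S = -¼*64 = -16)
(S + o(7))*√(-53 - 74) = (-16 + 1)*√(-53 - 74) = -15*I*√127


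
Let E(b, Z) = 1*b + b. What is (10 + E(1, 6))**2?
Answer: 144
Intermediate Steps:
E(b, Z) = 2*b (E(b, Z) = b + b = 2*b)
(10 + E(1, 6))**2 = (10 + 2*1)**2 = (10 + 2)**2 = 12**2 = 144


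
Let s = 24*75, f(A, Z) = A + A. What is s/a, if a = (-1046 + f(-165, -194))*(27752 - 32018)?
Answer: 25/81528 ≈ 0.00030664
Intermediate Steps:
f(A, Z) = 2*A
a = 5870016 (a = (-1046 + 2*(-165))*(27752 - 32018) = (-1046 - 330)*(-4266) = -1376*(-4266) = 5870016)
s = 1800
s/a = 1800/5870016 = 1800*(1/5870016) = 25/81528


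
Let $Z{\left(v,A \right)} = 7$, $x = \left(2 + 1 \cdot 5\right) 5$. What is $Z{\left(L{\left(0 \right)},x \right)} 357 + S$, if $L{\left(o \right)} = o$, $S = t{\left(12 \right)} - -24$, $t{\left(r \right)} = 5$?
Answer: $2528$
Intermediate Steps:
$S = 29$ ($S = 5 - -24 = 5 + 24 = 29$)
$x = 35$ ($x = \left(2 + 5\right) 5 = 7 \cdot 5 = 35$)
$Z{\left(L{\left(0 \right)},x \right)} 357 + S = 7 \cdot 357 + 29 = 2499 + 29 = 2528$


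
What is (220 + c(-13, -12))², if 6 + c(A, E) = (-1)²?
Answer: 46225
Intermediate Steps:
c(A, E) = -5 (c(A, E) = -6 + (-1)² = -6 + 1 = -5)
(220 + c(-13, -12))² = (220 - 5)² = 215² = 46225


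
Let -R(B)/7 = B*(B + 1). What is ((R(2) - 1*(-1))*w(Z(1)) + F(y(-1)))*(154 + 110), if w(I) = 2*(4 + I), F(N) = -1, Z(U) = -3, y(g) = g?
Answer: -21912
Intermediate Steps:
w(I) = 8 + 2*I
R(B) = -7*B*(1 + B) (R(B) = -7*B*(B + 1) = -7*B*(1 + B))
((R(2) - 1*(-1))*w(Z(1)) + F(y(-1)))*(154 + 110) = ((-7*2*(1 + 2) - 1*(-1))*(8 + 2*(-3)) - 1)*(154 + 110) = ((-7*2*3 + 1)*(8 - 6) - 1)*264 = ((-42 + 1)*2 - 1)*264 = (-41*2 - 1)*264 = (-82 - 1)*264 = -83*264 = -21912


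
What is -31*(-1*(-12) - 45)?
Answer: 1023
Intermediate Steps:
-31*(-1*(-12) - 45) = -31*(12 - 45) = -31*(-33) = 1023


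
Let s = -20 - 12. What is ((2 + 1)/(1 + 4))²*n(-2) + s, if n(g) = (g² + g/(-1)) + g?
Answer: -764/25 ≈ -30.560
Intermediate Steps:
s = -32
n(g) = g² (n(g) = (g² - g) + g = g²)
((2 + 1)/(1 + 4))²*n(-2) + s = ((2 + 1)/(1 + 4))²*(-2)² - 32 = (3/5)²*4 - 32 = (3*(⅕))²*4 - 32 = (⅗)²*4 - 32 = (9/25)*4 - 32 = 36/25 - 32 = -764/25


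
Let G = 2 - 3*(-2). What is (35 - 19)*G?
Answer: 128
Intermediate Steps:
G = 8 (G = 2 + 6 = 8)
(35 - 19)*G = (35 - 19)*8 = 16*8 = 128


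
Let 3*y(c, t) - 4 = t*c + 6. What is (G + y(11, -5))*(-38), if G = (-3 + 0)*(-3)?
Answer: 228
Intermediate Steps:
G = 9 (G = -3*(-3) = 9)
y(c, t) = 10/3 + c*t/3 (y(c, t) = 4/3 + (t*c + 6)/3 = 4/3 + (c*t + 6)/3 = 4/3 + (6 + c*t)/3 = 4/3 + (2 + c*t/3) = 10/3 + c*t/3)
(G + y(11, -5))*(-38) = (9 + (10/3 + (⅓)*11*(-5)))*(-38) = (9 + (10/3 - 55/3))*(-38) = (9 - 15)*(-38) = -6*(-38) = 228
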